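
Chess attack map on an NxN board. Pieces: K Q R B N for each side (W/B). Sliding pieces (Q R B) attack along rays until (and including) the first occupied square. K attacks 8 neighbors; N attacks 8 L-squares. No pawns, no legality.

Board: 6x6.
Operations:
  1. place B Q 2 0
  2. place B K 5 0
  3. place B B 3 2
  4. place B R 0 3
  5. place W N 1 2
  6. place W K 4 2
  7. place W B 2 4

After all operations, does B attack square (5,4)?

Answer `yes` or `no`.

Op 1: place BQ@(2,0)
Op 2: place BK@(5,0)
Op 3: place BB@(3,2)
Op 4: place BR@(0,3)
Op 5: place WN@(1,2)
Op 6: place WK@(4,2)
Op 7: place WB@(2,4)
Per-piece attacks for B:
  BR@(0,3): attacks (0,4) (0,5) (0,2) (0,1) (0,0) (1,3) (2,3) (3,3) (4,3) (5,3)
  BQ@(2,0): attacks (2,1) (2,2) (2,3) (2,4) (3,0) (4,0) (5,0) (1,0) (0,0) (3,1) (4,2) (1,1) (0,2) [ray(0,1) blocked at (2,4); ray(1,0) blocked at (5,0); ray(1,1) blocked at (4,2)]
  BB@(3,2): attacks (4,3) (5,4) (4,1) (5,0) (2,3) (1,4) (0,5) (2,1) (1,0) [ray(1,-1) blocked at (5,0)]
  BK@(5,0): attacks (5,1) (4,0) (4,1)
B attacks (5,4): yes

Answer: yes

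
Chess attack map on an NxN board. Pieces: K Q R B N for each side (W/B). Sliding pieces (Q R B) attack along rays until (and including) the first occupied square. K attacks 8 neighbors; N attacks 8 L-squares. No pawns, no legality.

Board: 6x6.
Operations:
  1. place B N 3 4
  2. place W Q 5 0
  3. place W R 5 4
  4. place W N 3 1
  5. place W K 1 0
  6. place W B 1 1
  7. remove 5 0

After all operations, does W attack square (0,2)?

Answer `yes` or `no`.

Answer: yes

Derivation:
Op 1: place BN@(3,4)
Op 2: place WQ@(5,0)
Op 3: place WR@(5,4)
Op 4: place WN@(3,1)
Op 5: place WK@(1,0)
Op 6: place WB@(1,1)
Op 7: remove (5,0)
Per-piece attacks for W:
  WK@(1,0): attacks (1,1) (2,0) (0,0) (2,1) (0,1)
  WB@(1,1): attacks (2,2) (3,3) (4,4) (5,5) (2,0) (0,2) (0,0)
  WN@(3,1): attacks (4,3) (5,2) (2,3) (1,2) (5,0) (1,0)
  WR@(5,4): attacks (5,5) (5,3) (5,2) (5,1) (5,0) (4,4) (3,4) [ray(-1,0) blocked at (3,4)]
W attacks (0,2): yes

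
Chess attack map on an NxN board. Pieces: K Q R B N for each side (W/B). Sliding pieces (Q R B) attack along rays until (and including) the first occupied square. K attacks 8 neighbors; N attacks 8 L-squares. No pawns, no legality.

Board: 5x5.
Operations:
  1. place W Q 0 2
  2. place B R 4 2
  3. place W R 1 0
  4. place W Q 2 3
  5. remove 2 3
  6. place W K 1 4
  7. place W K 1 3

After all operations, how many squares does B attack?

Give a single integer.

Op 1: place WQ@(0,2)
Op 2: place BR@(4,2)
Op 3: place WR@(1,0)
Op 4: place WQ@(2,3)
Op 5: remove (2,3)
Op 6: place WK@(1,4)
Op 7: place WK@(1,3)
Per-piece attacks for B:
  BR@(4,2): attacks (4,3) (4,4) (4,1) (4,0) (3,2) (2,2) (1,2) (0,2) [ray(-1,0) blocked at (0,2)]
Union (8 distinct): (0,2) (1,2) (2,2) (3,2) (4,0) (4,1) (4,3) (4,4)

Answer: 8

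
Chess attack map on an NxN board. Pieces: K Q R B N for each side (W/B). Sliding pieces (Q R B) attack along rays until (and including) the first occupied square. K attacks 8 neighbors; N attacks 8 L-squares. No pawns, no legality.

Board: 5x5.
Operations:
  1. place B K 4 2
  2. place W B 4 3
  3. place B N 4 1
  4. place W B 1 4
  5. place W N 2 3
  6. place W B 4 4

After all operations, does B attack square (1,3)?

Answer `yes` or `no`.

Answer: no

Derivation:
Op 1: place BK@(4,2)
Op 2: place WB@(4,3)
Op 3: place BN@(4,1)
Op 4: place WB@(1,4)
Op 5: place WN@(2,3)
Op 6: place WB@(4,4)
Per-piece attacks for B:
  BN@(4,1): attacks (3,3) (2,2) (2,0)
  BK@(4,2): attacks (4,3) (4,1) (3,2) (3,3) (3,1)
B attacks (1,3): no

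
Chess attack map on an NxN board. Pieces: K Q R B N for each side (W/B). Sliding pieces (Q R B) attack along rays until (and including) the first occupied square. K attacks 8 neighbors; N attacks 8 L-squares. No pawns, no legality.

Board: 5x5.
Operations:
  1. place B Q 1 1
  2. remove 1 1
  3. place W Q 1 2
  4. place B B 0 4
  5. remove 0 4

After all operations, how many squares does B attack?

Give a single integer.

Op 1: place BQ@(1,1)
Op 2: remove (1,1)
Op 3: place WQ@(1,2)
Op 4: place BB@(0,4)
Op 5: remove (0,4)
Per-piece attacks for B:
Union (0 distinct): (none)

Answer: 0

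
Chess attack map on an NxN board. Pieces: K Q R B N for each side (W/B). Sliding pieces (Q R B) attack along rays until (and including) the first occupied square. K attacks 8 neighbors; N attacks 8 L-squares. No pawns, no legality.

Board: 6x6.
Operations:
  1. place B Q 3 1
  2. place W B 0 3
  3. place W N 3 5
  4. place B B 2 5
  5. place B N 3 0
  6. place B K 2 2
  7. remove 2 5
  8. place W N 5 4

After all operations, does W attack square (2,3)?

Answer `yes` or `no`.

Answer: yes

Derivation:
Op 1: place BQ@(3,1)
Op 2: place WB@(0,3)
Op 3: place WN@(3,5)
Op 4: place BB@(2,5)
Op 5: place BN@(3,0)
Op 6: place BK@(2,2)
Op 7: remove (2,5)
Op 8: place WN@(5,4)
Per-piece attacks for W:
  WB@(0,3): attacks (1,4) (2,5) (1,2) (2,1) (3,0) [ray(1,-1) blocked at (3,0)]
  WN@(3,5): attacks (4,3) (5,4) (2,3) (1,4)
  WN@(5,4): attacks (3,5) (4,2) (3,3)
W attacks (2,3): yes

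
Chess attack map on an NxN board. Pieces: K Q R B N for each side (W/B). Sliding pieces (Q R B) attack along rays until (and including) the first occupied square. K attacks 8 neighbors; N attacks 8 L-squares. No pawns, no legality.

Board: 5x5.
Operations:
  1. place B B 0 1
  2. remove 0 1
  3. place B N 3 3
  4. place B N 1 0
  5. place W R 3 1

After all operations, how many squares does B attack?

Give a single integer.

Op 1: place BB@(0,1)
Op 2: remove (0,1)
Op 3: place BN@(3,3)
Op 4: place BN@(1,0)
Op 5: place WR@(3,1)
Per-piece attacks for B:
  BN@(1,0): attacks (2,2) (3,1) (0,2)
  BN@(3,3): attacks (1,4) (4,1) (2,1) (1,2)
Union (7 distinct): (0,2) (1,2) (1,4) (2,1) (2,2) (3,1) (4,1)

Answer: 7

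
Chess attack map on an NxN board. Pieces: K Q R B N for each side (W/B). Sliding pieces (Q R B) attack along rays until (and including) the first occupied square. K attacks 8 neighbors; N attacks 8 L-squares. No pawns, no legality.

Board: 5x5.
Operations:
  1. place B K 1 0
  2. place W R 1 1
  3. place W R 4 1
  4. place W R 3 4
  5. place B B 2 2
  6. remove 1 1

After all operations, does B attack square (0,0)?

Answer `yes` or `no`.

Op 1: place BK@(1,0)
Op 2: place WR@(1,1)
Op 3: place WR@(4,1)
Op 4: place WR@(3,4)
Op 5: place BB@(2,2)
Op 6: remove (1,1)
Per-piece attacks for B:
  BK@(1,0): attacks (1,1) (2,0) (0,0) (2,1) (0,1)
  BB@(2,2): attacks (3,3) (4,4) (3,1) (4,0) (1,3) (0,4) (1,1) (0,0)
B attacks (0,0): yes

Answer: yes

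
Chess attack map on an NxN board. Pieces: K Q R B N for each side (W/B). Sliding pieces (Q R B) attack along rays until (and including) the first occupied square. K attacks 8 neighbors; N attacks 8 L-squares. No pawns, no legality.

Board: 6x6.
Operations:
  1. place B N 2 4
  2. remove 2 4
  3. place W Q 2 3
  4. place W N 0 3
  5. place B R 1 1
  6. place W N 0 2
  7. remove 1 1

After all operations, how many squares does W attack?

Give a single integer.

Op 1: place BN@(2,4)
Op 2: remove (2,4)
Op 3: place WQ@(2,3)
Op 4: place WN@(0,3)
Op 5: place BR@(1,1)
Op 6: place WN@(0,2)
Op 7: remove (1,1)
Per-piece attacks for W:
  WN@(0,2): attacks (1,4) (2,3) (1,0) (2,1)
  WN@(0,3): attacks (1,5) (2,4) (1,1) (2,2)
  WQ@(2,3): attacks (2,4) (2,5) (2,2) (2,1) (2,0) (3,3) (4,3) (5,3) (1,3) (0,3) (3,4) (4,5) (3,2) (4,1) (5,0) (1,4) (0,5) (1,2) (0,1) [ray(-1,0) blocked at (0,3)]
Union (23 distinct): (0,1) (0,3) (0,5) (1,0) (1,1) (1,2) (1,3) (1,4) (1,5) (2,0) (2,1) (2,2) (2,3) (2,4) (2,5) (3,2) (3,3) (3,4) (4,1) (4,3) (4,5) (5,0) (5,3)

Answer: 23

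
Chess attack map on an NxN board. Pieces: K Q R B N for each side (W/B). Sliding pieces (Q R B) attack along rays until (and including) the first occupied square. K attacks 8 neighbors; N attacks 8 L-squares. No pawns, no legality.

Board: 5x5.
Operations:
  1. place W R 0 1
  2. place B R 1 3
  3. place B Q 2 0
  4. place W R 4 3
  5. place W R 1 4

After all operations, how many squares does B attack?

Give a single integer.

Op 1: place WR@(0,1)
Op 2: place BR@(1,3)
Op 3: place BQ@(2,0)
Op 4: place WR@(4,3)
Op 5: place WR@(1,4)
Per-piece attacks for B:
  BR@(1,3): attacks (1,4) (1,2) (1,1) (1,0) (2,3) (3,3) (4,3) (0,3) [ray(0,1) blocked at (1,4); ray(1,0) blocked at (4,3)]
  BQ@(2,0): attacks (2,1) (2,2) (2,3) (2,4) (3,0) (4,0) (1,0) (0,0) (3,1) (4,2) (1,1) (0,2)
Union (17 distinct): (0,0) (0,2) (0,3) (1,0) (1,1) (1,2) (1,4) (2,1) (2,2) (2,3) (2,4) (3,0) (3,1) (3,3) (4,0) (4,2) (4,3)

Answer: 17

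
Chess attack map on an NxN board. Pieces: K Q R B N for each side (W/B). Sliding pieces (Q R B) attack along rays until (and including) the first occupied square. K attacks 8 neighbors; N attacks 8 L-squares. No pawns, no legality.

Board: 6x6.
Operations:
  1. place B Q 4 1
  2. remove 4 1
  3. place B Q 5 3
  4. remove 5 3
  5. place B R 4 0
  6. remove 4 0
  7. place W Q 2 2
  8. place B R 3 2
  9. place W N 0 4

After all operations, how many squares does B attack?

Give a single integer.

Op 1: place BQ@(4,1)
Op 2: remove (4,1)
Op 3: place BQ@(5,3)
Op 4: remove (5,3)
Op 5: place BR@(4,0)
Op 6: remove (4,0)
Op 7: place WQ@(2,2)
Op 8: place BR@(3,2)
Op 9: place WN@(0,4)
Per-piece attacks for B:
  BR@(3,2): attacks (3,3) (3,4) (3,5) (3,1) (3,0) (4,2) (5,2) (2,2) [ray(-1,0) blocked at (2,2)]
Union (8 distinct): (2,2) (3,0) (3,1) (3,3) (3,4) (3,5) (4,2) (5,2)

Answer: 8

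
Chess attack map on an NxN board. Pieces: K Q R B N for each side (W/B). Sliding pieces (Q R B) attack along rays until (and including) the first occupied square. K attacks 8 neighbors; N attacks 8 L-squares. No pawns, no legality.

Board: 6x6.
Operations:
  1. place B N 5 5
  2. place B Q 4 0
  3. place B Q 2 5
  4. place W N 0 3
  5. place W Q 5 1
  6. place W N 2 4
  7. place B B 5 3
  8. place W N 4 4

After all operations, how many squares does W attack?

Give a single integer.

Op 1: place BN@(5,5)
Op 2: place BQ@(4,0)
Op 3: place BQ@(2,5)
Op 4: place WN@(0,3)
Op 5: place WQ@(5,1)
Op 6: place WN@(2,4)
Op 7: place BB@(5,3)
Op 8: place WN@(4,4)
Per-piece attacks for W:
  WN@(0,3): attacks (1,5) (2,4) (1,1) (2,2)
  WN@(2,4): attacks (4,5) (0,5) (3,2) (4,3) (1,2) (0,3)
  WN@(4,4): attacks (2,5) (5,2) (3,2) (2,3)
  WQ@(5,1): attacks (5,2) (5,3) (5,0) (4,1) (3,1) (2,1) (1,1) (0,1) (4,2) (3,3) (2,4) (4,0) [ray(0,1) blocked at (5,3); ray(-1,1) blocked at (2,4); ray(-1,-1) blocked at (4,0)]
Union (22 distinct): (0,1) (0,3) (0,5) (1,1) (1,2) (1,5) (2,1) (2,2) (2,3) (2,4) (2,5) (3,1) (3,2) (3,3) (4,0) (4,1) (4,2) (4,3) (4,5) (5,0) (5,2) (5,3)

Answer: 22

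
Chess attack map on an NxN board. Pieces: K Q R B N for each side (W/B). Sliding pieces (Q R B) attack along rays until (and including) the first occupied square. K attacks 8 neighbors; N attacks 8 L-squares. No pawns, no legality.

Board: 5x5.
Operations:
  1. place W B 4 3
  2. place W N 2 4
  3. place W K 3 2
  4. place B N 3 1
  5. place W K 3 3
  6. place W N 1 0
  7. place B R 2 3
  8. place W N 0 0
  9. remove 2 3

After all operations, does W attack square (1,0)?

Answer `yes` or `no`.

Op 1: place WB@(4,3)
Op 2: place WN@(2,4)
Op 3: place WK@(3,2)
Op 4: place BN@(3,1)
Op 5: place WK@(3,3)
Op 6: place WN@(1,0)
Op 7: place BR@(2,3)
Op 8: place WN@(0,0)
Op 9: remove (2,3)
Per-piece attacks for W:
  WN@(0,0): attacks (1,2) (2,1)
  WN@(1,0): attacks (2,2) (3,1) (0,2)
  WN@(2,4): attacks (3,2) (4,3) (1,2) (0,3)
  WK@(3,2): attacks (3,3) (3,1) (4,2) (2,2) (4,3) (4,1) (2,3) (2,1)
  WK@(3,3): attacks (3,4) (3,2) (4,3) (2,3) (4,4) (4,2) (2,4) (2,2)
  WB@(4,3): attacks (3,4) (3,2) [ray(-1,-1) blocked at (3,2)]
W attacks (1,0): no

Answer: no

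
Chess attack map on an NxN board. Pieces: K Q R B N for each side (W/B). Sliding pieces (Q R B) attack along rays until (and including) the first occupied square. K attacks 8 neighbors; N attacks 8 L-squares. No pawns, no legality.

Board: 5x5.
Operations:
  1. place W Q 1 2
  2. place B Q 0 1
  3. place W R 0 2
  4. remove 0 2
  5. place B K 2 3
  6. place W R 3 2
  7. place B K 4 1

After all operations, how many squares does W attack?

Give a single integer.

Op 1: place WQ@(1,2)
Op 2: place BQ@(0,1)
Op 3: place WR@(0,2)
Op 4: remove (0,2)
Op 5: place BK@(2,3)
Op 6: place WR@(3,2)
Op 7: place BK@(4,1)
Per-piece attacks for W:
  WQ@(1,2): attacks (1,3) (1,4) (1,1) (1,0) (2,2) (3,2) (0,2) (2,3) (2,1) (3,0) (0,3) (0,1) [ray(1,0) blocked at (3,2); ray(1,1) blocked at (2,3); ray(-1,-1) blocked at (0,1)]
  WR@(3,2): attacks (3,3) (3,4) (3,1) (3,0) (4,2) (2,2) (1,2) [ray(-1,0) blocked at (1,2)]
Union (17 distinct): (0,1) (0,2) (0,3) (1,0) (1,1) (1,2) (1,3) (1,4) (2,1) (2,2) (2,3) (3,0) (3,1) (3,2) (3,3) (3,4) (4,2)

Answer: 17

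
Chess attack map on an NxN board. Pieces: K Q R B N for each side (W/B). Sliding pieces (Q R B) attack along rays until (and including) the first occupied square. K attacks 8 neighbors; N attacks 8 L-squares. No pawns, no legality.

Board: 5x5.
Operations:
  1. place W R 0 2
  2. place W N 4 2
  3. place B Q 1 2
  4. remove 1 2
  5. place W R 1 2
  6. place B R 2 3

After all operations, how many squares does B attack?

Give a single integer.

Answer: 8

Derivation:
Op 1: place WR@(0,2)
Op 2: place WN@(4,2)
Op 3: place BQ@(1,2)
Op 4: remove (1,2)
Op 5: place WR@(1,2)
Op 6: place BR@(2,3)
Per-piece attacks for B:
  BR@(2,3): attacks (2,4) (2,2) (2,1) (2,0) (3,3) (4,3) (1,3) (0,3)
Union (8 distinct): (0,3) (1,3) (2,0) (2,1) (2,2) (2,4) (3,3) (4,3)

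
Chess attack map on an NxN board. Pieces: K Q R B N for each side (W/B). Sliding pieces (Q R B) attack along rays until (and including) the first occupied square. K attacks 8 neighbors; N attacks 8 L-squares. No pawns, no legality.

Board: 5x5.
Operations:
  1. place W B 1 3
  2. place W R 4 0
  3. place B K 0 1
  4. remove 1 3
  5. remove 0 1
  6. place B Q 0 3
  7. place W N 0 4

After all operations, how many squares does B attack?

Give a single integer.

Answer: 12

Derivation:
Op 1: place WB@(1,3)
Op 2: place WR@(4,0)
Op 3: place BK@(0,1)
Op 4: remove (1,3)
Op 5: remove (0,1)
Op 6: place BQ@(0,3)
Op 7: place WN@(0,4)
Per-piece attacks for B:
  BQ@(0,3): attacks (0,4) (0,2) (0,1) (0,0) (1,3) (2,3) (3,3) (4,3) (1,4) (1,2) (2,1) (3,0) [ray(0,1) blocked at (0,4)]
Union (12 distinct): (0,0) (0,1) (0,2) (0,4) (1,2) (1,3) (1,4) (2,1) (2,3) (3,0) (3,3) (4,3)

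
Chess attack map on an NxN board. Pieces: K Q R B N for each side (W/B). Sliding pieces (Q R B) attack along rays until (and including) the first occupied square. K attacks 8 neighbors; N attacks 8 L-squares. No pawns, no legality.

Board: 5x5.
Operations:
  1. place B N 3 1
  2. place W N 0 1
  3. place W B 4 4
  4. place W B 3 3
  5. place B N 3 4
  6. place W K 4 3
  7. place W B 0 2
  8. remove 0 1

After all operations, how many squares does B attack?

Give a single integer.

Op 1: place BN@(3,1)
Op 2: place WN@(0,1)
Op 3: place WB@(4,4)
Op 4: place WB@(3,3)
Op 5: place BN@(3,4)
Op 6: place WK@(4,3)
Op 7: place WB@(0,2)
Op 8: remove (0,1)
Per-piece attacks for B:
  BN@(3,1): attacks (4,3) (2,3) (1,2) (1,0)
  BN@(3,4): attacks (4,2) (2,2) (1,3)
Union (7 distinct): (1,0) (1,2) (1,3) (2,2) (2,3) (4,2) (4,3)

Answer: 7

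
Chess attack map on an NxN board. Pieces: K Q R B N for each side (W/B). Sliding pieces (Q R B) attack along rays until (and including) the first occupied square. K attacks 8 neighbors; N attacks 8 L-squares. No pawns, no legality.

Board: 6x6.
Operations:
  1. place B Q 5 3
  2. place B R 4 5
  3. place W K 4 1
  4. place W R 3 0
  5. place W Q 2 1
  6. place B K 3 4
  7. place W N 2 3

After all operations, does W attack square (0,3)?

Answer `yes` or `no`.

Answer: yes

Derivation:
Op 1: place BQ@(5,3)
Op 2: place BR@(4,5)
Op 3: place WK@(4,1)
Op 4: place WR@(3,0)
Op 5: place WQ@(2,1)
Op 6: place BK@(3,4)
Op 7: place WN@(2,3)
Per-piece attacks for W:
  WQ@(2,1): attacks (2,2) (2,3) (2,0) (3,1) (4,1) (1,1) (0,1) (3,2) (4,3) (5,4) (3,0) (1,2) (0,3) (1,0) [ray(0,1) blocked at (2,3); ray(1,0) blocked at (4,1); ray(1,-1) blocked at (3,0)]
  WN@(2,3): attacks (3,5) (4,4) (1,5) (0,4) (3,1) (4,2) (1,1) (0,2)
  WR@(3,0): attacks (3,1) (3,2) (3,3) (3,4) (4,0) (5,0) (2,0) (1,0) (0,0) [ray(0,1) blocked at (3,4)]
  WK@(4,1): attacks (4,2) (4,0) (5,1) (3,1) (5,2) (5,0) (3,2) (3,0)
W attacks (0,3): yes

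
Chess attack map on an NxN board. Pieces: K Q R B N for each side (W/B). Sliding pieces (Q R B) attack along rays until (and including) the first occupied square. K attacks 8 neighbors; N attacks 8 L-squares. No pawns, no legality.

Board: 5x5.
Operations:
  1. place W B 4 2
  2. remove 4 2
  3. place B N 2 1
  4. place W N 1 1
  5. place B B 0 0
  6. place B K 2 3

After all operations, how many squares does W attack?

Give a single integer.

Answer: 4

Derivation:
Op 1: place WB@(4,2)
Op 2: remove (4,2)
Op 3: place BN@(2,1)
Op 4: place WN@(1,1)
Op 5: place BB@(0,0)
Op 6: place BK@(2,3)
Per-piece attacks for W:
  WN@(1,1): attacks (2,3) (3,2) (0,3) (3,0)
Union (4 distinct): (0,3) (2,3) (3,0) (3,2)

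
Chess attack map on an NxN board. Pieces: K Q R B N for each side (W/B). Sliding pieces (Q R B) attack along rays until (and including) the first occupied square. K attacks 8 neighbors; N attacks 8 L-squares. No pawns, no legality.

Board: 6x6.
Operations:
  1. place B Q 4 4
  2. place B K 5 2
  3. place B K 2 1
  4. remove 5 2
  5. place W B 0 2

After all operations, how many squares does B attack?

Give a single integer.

Answer: 23

Derivation:
Op 1: place BQ@(4,4)
Op 2: place BK@(5,2)
Op 3: place BK@(2,1)
Op 4: remove (5,2)
Op 5: place WB@(0,2)
Per-piece attacks for B:
  BK@(2,1): attacks (2,2) (2,0) (3,1) (1,1) (3,2) (3,0) (1,2) (1,0)
  BQ@(4,4): attacks (4,5) (4,3) (4,2) (4,1) (4,0) (5,4) (3,4) (2,4) (1,4) (0,4) (5,5) (5,3) (3,5) (3,3) (2,2) (1,1) (0,0)
Union (23 distinct): (0,0) (0,4) (1,0) (1,1) (1,2) (1,4) (2,0) (2,2) (2,4) (3,0) (3,1) (3,2) (3,3) (3,4) (3,5) (4,0) (4,1) (4,2) (4,3) (4,5) (5,3) (5,4) (5,5)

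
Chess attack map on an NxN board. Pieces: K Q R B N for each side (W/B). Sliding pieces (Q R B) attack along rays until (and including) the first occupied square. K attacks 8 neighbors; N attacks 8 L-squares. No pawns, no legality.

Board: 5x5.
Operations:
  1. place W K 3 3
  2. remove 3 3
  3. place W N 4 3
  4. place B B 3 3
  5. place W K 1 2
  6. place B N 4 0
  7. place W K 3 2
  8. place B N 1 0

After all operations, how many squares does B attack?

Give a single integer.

Op 1: place WK@(3,3)
Op 2: remove (3,3)
Op 3: place WN@(4,3)
Op 4: place BB@(3,3)
Op 5: place WK@(1,2)
Op 6: place BN@(4,0)
Op 7: place WK@(3,2)
Op 8: place BN@(1,0)
Per-piece attacks for B:
  BN@(1,0): attacks (2,2) (3,1) (0,2)
  BB@(3,3): attacks (4,4) (4,2) (2,4) (2,2) (1,1) (0,0)
  BN@(4,0): attacks (3,2) (2,1)
Union (10 distinct): (0,0) (0,2) (1,1) (2,1) (2,2) (2,4) (3,1) (3,2) (4,2) (4,4)

Answer: 10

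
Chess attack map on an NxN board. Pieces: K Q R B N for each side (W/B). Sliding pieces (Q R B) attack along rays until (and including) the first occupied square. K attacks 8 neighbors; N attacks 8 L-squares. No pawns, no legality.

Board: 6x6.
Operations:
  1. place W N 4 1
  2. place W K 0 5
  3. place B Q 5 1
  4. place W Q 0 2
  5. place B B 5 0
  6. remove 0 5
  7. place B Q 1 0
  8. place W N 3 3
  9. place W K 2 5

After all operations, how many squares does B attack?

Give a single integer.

Answer: 21

Derivation:
Op 1: place WN@(4,1)
Op 2: place WK@(0,5)
Op 3: place BQ@(5,1)
Op 4: place WQ@(0,2)
Op 5: place BB@(5,0)
Op 6: remove (0,5)
Op 7: place BQ@(1,0)
Op 8: place WN@(3,3)
Op 9: place WK@(2,5)
Per-piece attacks for B:
  BQ@(1,0): attacks (1,1) (1,2) (1,3) (1,4) (1,5) (2,0) (3,0) (4,0) (5,0) (0,0) (2,1) (3,2) (4,3) (5,4) (0,1) [ray(1,0) blocked at (5,0)]
  BB@(5,0): attacks (4,1) [ray(-1,1) blocked at (4,1)]
  BQ@(5,1): attacks (5,2) (5,3) (5,4) (5,5) (5,0) (4,1) (4,2) (3,3) (4,0) [ray(0,-1) blocked at (5,0); ray(-1,0) blocked at (4,1); ray(-1,1) blocked at (3,3)]
Union (21 distinct): (0,0) (0,1) (1,1) (1,2) (1,3) (1,4) (1,5) (2,0) (2,1) (3,0) (3,2) (3,3) (4,0) (4,1) (4,2) (4,3) (5,0) (5,2) (5,3) (5,4) (5,5)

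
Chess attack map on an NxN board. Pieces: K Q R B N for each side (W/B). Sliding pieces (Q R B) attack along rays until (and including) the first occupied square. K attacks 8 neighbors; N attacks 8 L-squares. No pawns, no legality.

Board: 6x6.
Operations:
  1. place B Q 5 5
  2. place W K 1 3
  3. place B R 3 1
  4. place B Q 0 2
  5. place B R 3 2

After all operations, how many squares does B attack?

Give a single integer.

Op 1: place BQ@(5,5)
Op 2: place WK@(1,3)
Op 3: place BR@(3,1)
Op 4: place BQ@(0,2)
Op 5: place BR@(3,2)
Per-piece attacks for B:
  BQ@(0,2): attacks (0,3) (0,4) (0,5) (0,1) (0,0) (1,2) (2,2) (3,2) (1,3) (1,1) (2,0) [ray(1,0) blocked at (3,2); ray(1,1) blocked at (1,3)]
  BR@(3,1): attacks (3,2) (3,0) (4,1) (5,1) (2,1) (1,1) (0,1) [ray(0,1) blocked at (3,2)]
  BR@(3,2): attacks (3,3) (3,4) (3,5) (3,1) (4,2) (5,2) (2,2) (1,2) (0,2) [ray(0,-1) blocked at (3,1); ray(-1,0) blocked at (0,2)]
  BQ@(5,5): attacks (5,4) (5,3) (5,2) (5,1) (5,0) (4,5) (3,5) (2,5) (1,5) (0,5) (4,4) (3,3) (2,2) (1,1) (0,0)
Union (29 distinct): (0,0) (0,1) (0,2) (0,3) (0,4) (0,5) (1,1) (1,2) (1,3) (1,5) (2,0) (2,1) (2,2) (2,5) (3,0) (3,1) (3,2) (3,3) (3,4) (3,5) (4,1) (4,2) (4,4) (4,5) (5,0) (5,1) (5,2) (5,3) (5,4)

Answer: 29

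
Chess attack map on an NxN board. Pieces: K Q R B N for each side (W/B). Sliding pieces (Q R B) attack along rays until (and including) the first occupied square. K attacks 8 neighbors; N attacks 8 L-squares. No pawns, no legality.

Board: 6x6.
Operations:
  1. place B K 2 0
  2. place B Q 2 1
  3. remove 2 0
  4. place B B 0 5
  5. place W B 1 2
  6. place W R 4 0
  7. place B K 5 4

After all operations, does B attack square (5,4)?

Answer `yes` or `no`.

Answer: yes

Derivation:
Op 1: place BK@(2,0)
Op 2: place BQ@(2,1)
Op 3: remove (2,0)
Op 4: place BB@(0,5)
Op 5: place WB@(1,2)
Op 6: place WR@(4,0)
Op 7: place BK@(5,4)
Per-piece attacks for B:
  BB@(0,5): attacks (1,4) (2,3) (3,2) (4,1) (5,0)
  BQ@(2,1): attacks (2,2) (2,3) (2,4) (2,5) (2,0) (3,1) (4,1) (5,1) (1,1) (0,1) (3,2) (4,3) (5,4) (3,0) (1,2) (1,0) [ray(1,1) blocked at (5,4); ray(-1,1) blocked at (1,2)]
  BK@(5,4): attacks (5,5) (5,3) (4,4) (4,5) (4,3)
B attacks (5,4): yes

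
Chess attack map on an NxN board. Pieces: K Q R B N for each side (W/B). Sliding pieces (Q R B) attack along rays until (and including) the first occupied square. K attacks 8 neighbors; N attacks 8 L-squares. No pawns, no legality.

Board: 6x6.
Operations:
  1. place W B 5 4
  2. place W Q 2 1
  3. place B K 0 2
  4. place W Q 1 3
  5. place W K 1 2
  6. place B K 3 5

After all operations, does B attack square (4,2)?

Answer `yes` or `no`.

Answer: no

Derivation:
Op 1: place WB@(5,4)
Op 2: place WQ@(2,1)
Op 3: place BK@(0,2)
Op 4: place WQ@(1,3)
Op 5: place WK@(1,2)
Op 6: place BK@(3,5)
Per-piece attacks for B:
  BK@(0,2): attacks (0,3) (0,1) (1,2) (1,3) (1,1)
  BK@(3,5): attacks (3,4) (4,5) (2,5) (4,4) (2,4)
B attacks (4,2): no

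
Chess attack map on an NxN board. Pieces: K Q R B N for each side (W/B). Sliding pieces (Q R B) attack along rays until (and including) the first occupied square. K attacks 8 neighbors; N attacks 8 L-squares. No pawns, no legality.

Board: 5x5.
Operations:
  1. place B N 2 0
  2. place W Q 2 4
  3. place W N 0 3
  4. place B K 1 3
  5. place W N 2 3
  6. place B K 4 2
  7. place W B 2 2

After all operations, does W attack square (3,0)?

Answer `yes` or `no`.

Op 1: place BN@(2,0)
Op 2: place WQ@(2,4)
Op 3: place WN@(0,3)
Op 4: place BK@(1,3)
Op 5: place WN@(2,3)
Op 6: place BK@(4,2)
Op 7: place WB@(2,2)
Per-piece attacks for W:
  WN@(0,3): attacks (2,4) (1,1) (2,2)
  WB@(2,2): attacks (3,3) (4,4) (3,1) (4,0) (1,3) (1,1) (0,0) [ray(-1,1) blocked at (1,3)]
  WN@(2,3): attacks (4,4) (0,4) (3,1) (4,2) (1,1) (0,2)
  WQ@(2,4): attacks (2,3) (3,4) (4,4) (1,4) (0,4) (3,3) (4,2) (1,3) [ray(0,-1) blocked at (2,3); ray(1,-1) blocked at (4,2); ray(-1,-1) blocked at (1,3)]
W attacks (3,0): no

Answer: no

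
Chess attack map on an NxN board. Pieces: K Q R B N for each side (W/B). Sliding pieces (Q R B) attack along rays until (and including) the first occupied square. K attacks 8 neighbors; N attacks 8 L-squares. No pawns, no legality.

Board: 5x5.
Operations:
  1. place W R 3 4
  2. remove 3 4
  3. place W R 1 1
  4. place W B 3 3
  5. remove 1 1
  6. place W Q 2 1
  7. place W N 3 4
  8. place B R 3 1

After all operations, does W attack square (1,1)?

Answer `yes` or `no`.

Answer: yes

Derivation:
Op 1: place WR@(3,4)
Op 2: remove (3,4)
Op 3: place WR@(1,1)
Op 4: place WB@(3,3)
Op 5: remove (1,1)
Op 6: place WQ@(2,1)
Op 7: place WN@(3,4)
Op 8: place BR@(3,1)
Per-piece attacks for W:
  WQ@(2,1): attacks (2,2) (2,3) (2,4) (2,0) (3,1) (1,1) (0,1) (3,2) (4,3) (3,0) (1,2) (0,3) (1,0) [ray(1,0) blocked at (3,1)]
  WB@(3,3): attacks (4,4) (4,2) (2,4) (2,2) (1,1) (0,0)
  WN@(3,4): attacks (4,2) (2,2) (1,3)
W attacks (1,1): yes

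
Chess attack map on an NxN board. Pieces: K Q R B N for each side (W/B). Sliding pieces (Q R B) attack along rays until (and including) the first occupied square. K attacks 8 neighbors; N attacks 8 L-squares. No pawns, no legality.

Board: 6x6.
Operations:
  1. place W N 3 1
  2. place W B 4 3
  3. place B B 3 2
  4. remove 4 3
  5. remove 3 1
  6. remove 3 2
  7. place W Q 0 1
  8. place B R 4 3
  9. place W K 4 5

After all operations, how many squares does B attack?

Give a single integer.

Answer: 10

Derivation:
Op 1: place WN@(3,1)
Op 2: place WB@(4,3)
Op 3: place BB@(3,2)
Op 4: remove (4,3)
Op 5: remove (3,1)
Op 6: remove (3,2)
Op 7: place WQ@(0,1)
Op 8: place BR@(4,3)
Op 9: place WK@(4,5)
Per-piece attacks for B:
  BR@(4,3): attacks (4,4) (4,5) (4,2) (4,1) (4,0) (5,3) (3,3) (2,3) (1,3) (0,3) [ray(0,1) blocked at (4,5)]
Union (10 distinct): (0,3) (1,3) (2,3) (3,3) (4,0) (4,1) (4,2) (4,4) (4,5) (5,3)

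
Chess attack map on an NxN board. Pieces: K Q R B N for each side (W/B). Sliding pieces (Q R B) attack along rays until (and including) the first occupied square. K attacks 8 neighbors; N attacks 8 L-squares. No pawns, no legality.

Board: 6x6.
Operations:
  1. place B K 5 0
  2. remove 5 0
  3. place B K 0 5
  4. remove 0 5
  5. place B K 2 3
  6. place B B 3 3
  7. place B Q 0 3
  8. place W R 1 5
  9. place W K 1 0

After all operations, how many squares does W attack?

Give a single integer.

Answer: 14

Derivation:
Op 1: place BK@(5,0)
Op 2: remove (5,0)
Op 3: place BK@(0,5)
Op 4: remove (0,5)
Op 5: place BK@(2,3)
Op 6: place BB@(3,3)
Op 7: place BQ@(0,3)
Op 8: place WR@(1,5)
Op 9: place WK@(1,0)
Per-piece attacks for W:
  WK@(1,0): attacks (1,1) (2,0) (0,0) (2,1) (0,1)
  WR@(1,5): attacks (1,4) (1,3) (1,2) (1,1) (1,0) (2,5) (3,5) (4,5) (5,5) (0,5) [ray(0,-1) blocked at (1,0)]
Union (14 distinct): (0,0) (0,1) (0,5) (1,0) (1,1) (1,2) (1,3) (1,4) (2,0) (2,1) (2,5) (3,5) (4,5) (5,5)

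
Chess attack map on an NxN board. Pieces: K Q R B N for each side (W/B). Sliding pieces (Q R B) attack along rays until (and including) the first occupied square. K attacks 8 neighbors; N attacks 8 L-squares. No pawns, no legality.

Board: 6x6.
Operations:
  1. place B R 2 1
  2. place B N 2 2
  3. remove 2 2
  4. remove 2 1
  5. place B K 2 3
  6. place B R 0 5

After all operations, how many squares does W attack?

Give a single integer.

Answer: 0

Derivation:
Op 1: place BR@(2,1)
Op 2: place BN@(2,2)
Op 3: remove (2,2)
Op 4: remove (2,1)
Op 5: place BK@(2,3)
Op 6: place BR@(0,5)
Per-piece attacks for W:
Union (0 distinct): (none)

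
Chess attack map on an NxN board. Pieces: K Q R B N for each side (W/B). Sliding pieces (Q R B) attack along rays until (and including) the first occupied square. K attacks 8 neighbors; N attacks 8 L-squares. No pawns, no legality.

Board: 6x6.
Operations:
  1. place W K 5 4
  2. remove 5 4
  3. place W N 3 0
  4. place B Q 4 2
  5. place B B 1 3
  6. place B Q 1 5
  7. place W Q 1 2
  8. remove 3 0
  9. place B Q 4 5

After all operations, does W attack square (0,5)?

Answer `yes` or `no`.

Op 1: place WK@(5,4)
Op 2: remove (5,4)
Op 3: place WN@(3,0)
Op 4: place BQ@(4,2)
Op 5: place BB@(1,3)
Op 6: place BQ@(1,5)
Op 7: place WQ@(1,2)
Op 8: remove (3,0)
Op 9: place BQ@(4,5)
Per-piece attacks for W:
  WQ@(1,2): attacks (1,3) (1,1) (1,0) (2,2) (3,2) (4,2) (0,2) (2,3) (3,4) (4,5) (2,1) (3,0) (0,3) (0,1) [ray(0,1) blocked at (1,3); ray(1,0) blocked at (4,2); ray(1,1) blocked at (4,5)]
W attacks (0,5): no

Answer: no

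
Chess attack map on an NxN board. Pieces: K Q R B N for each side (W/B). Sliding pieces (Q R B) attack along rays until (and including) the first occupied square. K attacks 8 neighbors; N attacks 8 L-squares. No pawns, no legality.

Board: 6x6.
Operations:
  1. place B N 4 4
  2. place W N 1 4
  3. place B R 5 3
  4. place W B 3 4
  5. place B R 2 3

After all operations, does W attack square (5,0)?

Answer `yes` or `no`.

Op 1: place BN@(4,4)
Op 2: place WN@(1,4)
Op 3: place BR@(5,3)
Op 4: place WB@(3,4)
Op 5: place BR@(2,3)
Per-piece attacks for W:
  WN@(1,4): attacks (3,5) (2,2) (3,3) (0,2)
  WB@(3,4): attacks (4,5) (4,3) (5,2) (2,5) (2,3) [ray(-1,-1) blocked at (2,3)]
W attacks (5,0): no

Answer: no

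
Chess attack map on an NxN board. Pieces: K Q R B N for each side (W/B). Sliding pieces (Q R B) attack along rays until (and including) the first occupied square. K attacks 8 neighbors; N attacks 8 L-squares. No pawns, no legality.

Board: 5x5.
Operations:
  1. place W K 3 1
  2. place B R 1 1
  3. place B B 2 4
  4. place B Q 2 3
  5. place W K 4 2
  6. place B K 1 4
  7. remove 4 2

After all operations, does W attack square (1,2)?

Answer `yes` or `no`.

Op 1: place WK@(3,1)
Op 2: place BR@(1,1)
Op 3: place BB@(2,4)
Op 4: place BQ@(2,3)
Op 5: place WK@(4,2)
Op 6: place BK@(1,4)
Op 7: remove (4,2)
Per-piece attacks for W:
  WK@(3,1): attacks (3,2) (3,0) (4,1) (2,1) (4,2) (4,0) (2,2) (2,0)
W attacks (1,2): no

Answer: no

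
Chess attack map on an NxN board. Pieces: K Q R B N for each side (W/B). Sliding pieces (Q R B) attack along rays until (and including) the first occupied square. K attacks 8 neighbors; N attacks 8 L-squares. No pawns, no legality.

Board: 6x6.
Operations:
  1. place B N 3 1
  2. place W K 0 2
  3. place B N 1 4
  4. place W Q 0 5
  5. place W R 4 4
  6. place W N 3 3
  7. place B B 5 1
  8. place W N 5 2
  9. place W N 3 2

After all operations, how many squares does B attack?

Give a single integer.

Op 1: place BN@(3,1)
Op 2: place WK@(0,2)
Op 3: place BN@(1,4)
Op 4: place WQ@(0,5)
Op 5: place WR@(4,4)
Op 6: place WN@(3,3)
Op 7: place BB@(5,1)
Op 8: place WN@(5,2)
Op 9: place WN@(3,2)
Per-piece attacks for B:
  BN@(1,4): attacks (3,5) (2,2) (3,3) (0,2)
  BN@(3,1): attacks (4,3) (5,2) (2,3) (1,2) (5,0) (1,0)
  BB@(5,1): attacks (4,2) (3,3) (4,0) [ray(-1,1) blocked at (3,3)]
Union (12 distinct): (0,2) (1,0) (1,2) (2,2) (2,3) (3,3) (3,5) (4,0) (4,2) (4,3) (5,0) (5,2)

Answer: 12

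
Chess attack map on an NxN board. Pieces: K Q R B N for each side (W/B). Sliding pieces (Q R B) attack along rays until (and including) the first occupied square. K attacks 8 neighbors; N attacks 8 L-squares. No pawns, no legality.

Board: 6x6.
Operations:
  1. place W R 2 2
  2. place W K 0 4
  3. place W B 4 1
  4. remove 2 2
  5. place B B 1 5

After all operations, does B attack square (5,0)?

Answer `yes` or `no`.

Op 1: place WR@(2,2)
Op 2: place WK@(0,4)
Op 3: place WB@(4,1)
Op 4: remove (2,2)
Op 5: place BB@(1,5)
Per-piece attacks for B:
  BB@(1,5): attacks (2,4) (3,3) (4,2) (5,1) (0,4) [ray(-1,-1) blocked at (0,4)]
B attacks (5,0): no

Answer: no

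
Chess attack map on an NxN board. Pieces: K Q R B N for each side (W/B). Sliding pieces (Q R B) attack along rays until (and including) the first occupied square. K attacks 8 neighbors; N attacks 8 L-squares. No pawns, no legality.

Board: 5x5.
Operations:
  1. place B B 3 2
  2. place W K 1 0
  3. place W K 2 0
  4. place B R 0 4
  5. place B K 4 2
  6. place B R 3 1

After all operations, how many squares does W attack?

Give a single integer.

Answer: 8

Derivation:
Op 1: place BB@(3,2)
Op 2: place WK@(1,0)
Op 3: place WK@(2,0)
Op 4: place BR@(0,4)
Op 5: place BK@(4,2)
Op 6: place BR@(3,1)
Per-piece attacks for W:
  WK@(1,0): attacks (1,1) (2,0) (0,0) (2,1) (0,1)
  WK@(2,0): attacks (2,1) (3,0) (1,0) (3,1) (1,1)
Union (8 distinct): (0,0) (0,1) (1,0) (1,1) (2,0) (2,1) (3,0) (3,1)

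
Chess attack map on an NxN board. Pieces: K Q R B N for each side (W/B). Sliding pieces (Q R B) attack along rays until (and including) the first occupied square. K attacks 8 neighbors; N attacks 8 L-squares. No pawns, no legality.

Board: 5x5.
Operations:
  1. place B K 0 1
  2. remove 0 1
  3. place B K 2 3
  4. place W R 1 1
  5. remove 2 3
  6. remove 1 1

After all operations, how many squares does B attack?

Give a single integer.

Answer: 0

Derivation:
Op 1: place BK@(0,1)
Op 2: remove (0,1)
Op 3: place BK@(2,3)
Op 4: place WR@(1,1)
Op 5: remove (2,3)
Op 6: remove (1,1)
Per-piece attacks for B:
Union (0 distinct): (none)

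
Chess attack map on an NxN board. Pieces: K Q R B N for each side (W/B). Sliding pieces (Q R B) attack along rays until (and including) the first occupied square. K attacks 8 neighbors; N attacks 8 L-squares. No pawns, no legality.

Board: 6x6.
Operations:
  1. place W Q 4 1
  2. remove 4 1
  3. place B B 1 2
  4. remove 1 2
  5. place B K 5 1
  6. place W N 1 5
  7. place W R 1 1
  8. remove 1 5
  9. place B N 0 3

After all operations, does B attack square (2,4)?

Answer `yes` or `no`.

Answer: yes

Derivation:
Op 1: place WQ@(4,1)
Op 2: remove (4,1)
Op 3: place BB@(1,2)
Op 4: remove (1,2)
Op 5: place BK@(5,1)
Op 6: place WN@(1,5)
Op 7: place WR@(1,1)
Op 8: remove (1,5)
Op 9: place BN@(0,3)
Per-piece attacks for B:
  BN@(0,3): attacks (1,5) (2,4) (1,1) (2,2)
  BK@(5,1): attacks (5,2) (5,0) (4,1) (4,2) (4,0)
B attacks (2,4): yes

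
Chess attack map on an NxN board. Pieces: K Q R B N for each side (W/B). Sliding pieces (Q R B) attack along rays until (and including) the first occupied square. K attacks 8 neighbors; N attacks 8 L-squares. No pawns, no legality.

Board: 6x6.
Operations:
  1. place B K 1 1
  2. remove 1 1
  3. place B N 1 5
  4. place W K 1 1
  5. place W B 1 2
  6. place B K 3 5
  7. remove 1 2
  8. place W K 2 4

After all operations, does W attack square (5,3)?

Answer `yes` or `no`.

Answer: no

Derivation:
Op 1: place BK@(1,1)
Op 2: remove (1,1)
Op 3: place BN@(1,5)
Op 4: place WK@(1,1)
Op 5: place WB@(1,2)
Op 6: place BK@(3,5)
Op 7: remove (1,2)
Op 8: place WK@(2,4)
Per-piece attacks for W:
  WK@(1,1): attacks (1,2) (1,0) (2,1) (0,1) (2,2) (2,0) (0,2) (0,0)
  WK@(2,4): attacks (2,5) (2,3) (3,4) (1,4) (3,5) (3,3) (1,5) (1,3)
W attacks (5,3): no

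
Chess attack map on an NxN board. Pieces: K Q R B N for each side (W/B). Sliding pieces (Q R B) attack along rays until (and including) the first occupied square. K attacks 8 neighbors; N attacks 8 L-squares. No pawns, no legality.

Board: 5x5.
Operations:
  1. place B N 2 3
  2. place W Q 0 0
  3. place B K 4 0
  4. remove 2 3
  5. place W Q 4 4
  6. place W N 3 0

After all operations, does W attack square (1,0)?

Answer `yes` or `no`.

Op 1: place BN@(2,3)
Op 2: place WQ@(0,0)
Op 3: place BK@(4,0)
Op 4: remove (2,3)
Op 5: place WQ@(4,4)
Op 6: place WN@(3,0)
Per-piece attacks for W:
  WQ@(0,0): attacks (0,1) (0,2) (0,3) (0,4) (1,0) (2,0) (3,0) (1,1) (2,2) (3,3) (4,4) [ray(1,0) blocked at (3,0); ray(1,1) blocked at (4,4)]
  WN@(3,0): attacks (4,2) (2,2) (1,1)
  WQ@(4,4): attacks (4,3) (4,2) (4,1) (4,0) (3,4) (2,4) (1,4) (0,4) (3,3) (2,2) (1,1) (0,0) [ray(0,-1) blocked at (4,0); ray(-1,-1) blocked at (0,0)]
W attacks (1,0): yes

Answer: yes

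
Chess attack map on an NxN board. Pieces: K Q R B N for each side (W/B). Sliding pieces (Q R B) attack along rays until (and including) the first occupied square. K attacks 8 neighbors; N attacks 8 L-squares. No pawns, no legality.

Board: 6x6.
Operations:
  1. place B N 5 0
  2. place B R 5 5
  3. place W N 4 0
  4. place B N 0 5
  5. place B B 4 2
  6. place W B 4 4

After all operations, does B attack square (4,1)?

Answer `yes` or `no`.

Op 1: place BN@(5,0)
Op 2: place BR@(5,5)
Op 3: place WN@(4,0)
Op 4: place BN@(0,5)
Op 5: place BB@(4,2)
Op 6: place WB@(4,4)
Per-piece attacks for B:
  BN@(0,5): attacks (1,3) (2,4)
  BB@(4,2): attacks (5,3) (5,1) (3,3) (2,4) (1,5) (3,1) (2,0)
  BN@(5,0): attacks (4,2) (3,1)
  BR@(5,5): attacks (5,4) (5,3) (5,2) (5,1) (5,0) (4,5) (3,5) (2,5) (1,5) (0,5) [ray(0,-1) blocked at (5,0); ray(-1,0) blocked at (0,5)]
B attacks (4,1): no

Answer: no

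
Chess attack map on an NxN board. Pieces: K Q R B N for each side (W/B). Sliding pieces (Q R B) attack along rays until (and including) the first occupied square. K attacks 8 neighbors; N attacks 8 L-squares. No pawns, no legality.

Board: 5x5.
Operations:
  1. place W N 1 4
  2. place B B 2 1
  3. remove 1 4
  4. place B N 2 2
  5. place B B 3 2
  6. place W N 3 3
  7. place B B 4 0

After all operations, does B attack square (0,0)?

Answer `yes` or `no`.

Op 1: place WN@(1,4)
Op 2: place BB@(2,1)
Op 3: remove (1,4)
Op 4: place BN@(2,2)
Op 5: place BB@(3,2)
Op 6: place WN@(3,3)
Op 7: place BB@(4,0)
Per-piece attacks for B:
  BB@(2,1): attacks (3,2) (3,0) (1,2) (0,3) (1,0) [ray(1,1) blocked at (3,2)]
  BN@(2,2): attacks (3,4) (4,3) (1,4) (0,3) (3,0) (4,1) (1,0) (0,1)
  BB@(3,2): attacks (4,3) (4,1) (2,3) (1,4) (2,1) [ray(-1,-1) blocked at (2,1)]
  BB@(4,0): attacks (3,1) (2,2) [ray(-1,1) blocked at (2,2)]
B attacks (0,0): no

Answer: no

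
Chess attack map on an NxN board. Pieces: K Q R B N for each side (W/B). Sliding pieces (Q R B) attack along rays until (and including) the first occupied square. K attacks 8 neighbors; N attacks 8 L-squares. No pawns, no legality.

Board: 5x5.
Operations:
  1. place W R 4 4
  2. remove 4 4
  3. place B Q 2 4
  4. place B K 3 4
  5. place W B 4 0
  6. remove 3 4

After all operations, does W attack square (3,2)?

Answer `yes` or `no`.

Answer: no

Derivation:
Op 1: place WR@(4,4)
Op 2: remove (4,4)
Op 3: place BQ@(2,4)
Op 4: place BK@(3,4)
Op 5: place WB@(4,0)
Op 6: remove (3,4)
Per-piece attacks for W:
  WB@(4,0): attacks (3,1) (2,2) (1,3) (0,4)
W attacks (3,2): no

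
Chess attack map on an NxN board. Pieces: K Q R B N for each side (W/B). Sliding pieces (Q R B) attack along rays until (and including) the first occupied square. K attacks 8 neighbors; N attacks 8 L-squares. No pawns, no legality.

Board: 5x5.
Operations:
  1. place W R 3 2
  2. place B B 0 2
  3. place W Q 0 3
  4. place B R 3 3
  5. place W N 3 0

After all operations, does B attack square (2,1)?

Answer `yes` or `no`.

Op 1: place WR@(3,2)
Op 2: place BB@(0,2)
Op 3: place WQ@(0,3)
Op 4: place BR@(3,3)
Op 5: place WN@(3,0)
Per-piece attacks for B:
  BB@(0,2): attacks (1,3) (2,4) (1,1) (2,0)
  BR@(3,3): attacks (3,4) (3,2) (4,3) (2,3) (1,3) (0,3) [ray(0,-1) blocked at (3,2); ray(-1,0) blocked at (0,3)]
B attacks (2,1): no

Answer: no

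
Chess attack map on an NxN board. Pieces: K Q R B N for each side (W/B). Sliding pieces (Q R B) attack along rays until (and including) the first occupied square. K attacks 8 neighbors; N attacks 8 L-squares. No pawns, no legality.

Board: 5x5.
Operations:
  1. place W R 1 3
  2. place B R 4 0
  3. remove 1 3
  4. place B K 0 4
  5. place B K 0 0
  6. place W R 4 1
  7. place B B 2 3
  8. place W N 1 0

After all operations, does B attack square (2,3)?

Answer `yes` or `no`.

Answer: no

Derivation:
Op 1: place WR@(1,3)
Op 2: place BR@(4,0)
Op 3: remove (1,3)
Op 4: place BK@(0,4)
Op 5: place BK@(0,0)
Op 6: place WR@(4,1)
Op 7: place BB@(2,3)
Op 8: place WN@(1,0)
Per-piece attacks for B:
  BK@(0,0): attacks (0,1) (1,0) (1,1)
  BK@(0,4): attacks (0,3) (1,4) (1,3)
  BB@(2,3): attacks (3,4) (3,2) (4,1) (1,4) (1,2) (0,1) [ray(1,-1) blocked at (4,1)]
  BR@(4,0): attacks (4,1) (3,0) (2,0) (1,0) [ray(0,1) blocked at (4,1); ray(-1,0) blocked at (1,0)]
B attacks (2,3): no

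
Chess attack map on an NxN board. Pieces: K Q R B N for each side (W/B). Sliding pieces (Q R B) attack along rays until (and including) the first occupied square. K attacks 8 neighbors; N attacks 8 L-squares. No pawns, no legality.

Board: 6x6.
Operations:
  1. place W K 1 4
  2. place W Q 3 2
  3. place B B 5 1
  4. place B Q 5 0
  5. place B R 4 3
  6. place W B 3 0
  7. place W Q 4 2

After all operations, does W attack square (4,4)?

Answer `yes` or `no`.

Op 1: place WK@(1,4)
Op 2: place WQ@(3,2)
Op 3: place BB@(5,1)
Op 4: place BQ@(5,0)
Op 5: place BR@(4,3)
Op 6: place WB@(3,0)
Op 7: place WQ@(4,2)
Per-piece attacks for W:
  WK@(1,4): attacks (1,5) (1,3) (2,4) (0,4) (2,5) (2,3) (0,5) (0,3)
  WB@(3,0): attacks (4,1) (5,2) (2,1) (1,2) (0,3)
  WQ@(3,2): attacks (3,3) (3,4) (3,5) (3,1) (3,0) (4,2) (2,2) (1,2) (0,2) (4,3) (4,1) (5,0) (2,3) (1,4) (2,1) (1,0) [ray(0,-1) blocked at (3,0); ray(1,0) blocked at (4,2); ray(1,1) blocked at (4,3); ray(1,-1) blocked at (5,0); ray(-1,1) blocked at (1,4)]
  WQ@(4,2): attacks (4,3) (4,1) (4,0) (5,2) (3,2) (5,3) (5,1) (3,3) (2,4) (1,5) (3,1) (2,0) [ray(0,1) blocked at (4,3); ray(-1,0) blocked at (3,2); ray(1,-1) blocked at (5,1)]
W attacks (4,4): no

Answer: no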